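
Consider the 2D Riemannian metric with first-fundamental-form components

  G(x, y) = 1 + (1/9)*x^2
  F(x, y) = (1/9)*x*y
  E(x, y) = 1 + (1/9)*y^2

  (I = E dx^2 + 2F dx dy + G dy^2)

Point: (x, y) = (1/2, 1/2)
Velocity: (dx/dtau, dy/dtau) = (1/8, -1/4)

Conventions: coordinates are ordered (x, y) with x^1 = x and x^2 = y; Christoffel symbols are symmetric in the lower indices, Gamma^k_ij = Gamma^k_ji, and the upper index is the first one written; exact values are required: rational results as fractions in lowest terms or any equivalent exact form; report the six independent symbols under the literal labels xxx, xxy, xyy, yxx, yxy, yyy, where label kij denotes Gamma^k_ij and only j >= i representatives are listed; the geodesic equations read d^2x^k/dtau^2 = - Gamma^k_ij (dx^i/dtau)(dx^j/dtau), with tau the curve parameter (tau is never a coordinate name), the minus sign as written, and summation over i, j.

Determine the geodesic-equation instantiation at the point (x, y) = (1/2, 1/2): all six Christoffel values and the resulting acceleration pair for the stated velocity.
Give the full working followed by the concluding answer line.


E = 37/36, F = 1/36, G = 37/36 at the point
E_x = 0, E_y = 1/9, F_x = 1/18, F_y = 1/18, G_x = 1/9, G_y = 0
EG - F^2 = 19/18;  g^inv = (18/19) * [[37/36, -1/36], [-1/36, 37/36]]
first-kind symbols [ij,l] = (1/2)(d_i g_jl + d_j g_il - d_l g_ij): [xx,x] = E_x/2 = 0, [xx,y] = F_x - E_y/2 = 0, [xy,x] = E_y/2 = 1/18, [xy,y] = G_x/2 = 1/18, [yy,x] = F_y - G_x/2 = 0, [yy,y] = G_y/2 = 0
Gamma^x_ij = (G*[ij,x] - F*[ij,y])/(EG - F^2), Gamma^y_ij = (E*[ij,y] - F*[ij,x])/(EG - F^2)
Gamma_xxx = 0, Gamma_xxy = 1/19, Gamma_xyy = 0, Gamma_yxx = 0, Gamma_yxy = 1/19, Gamma_yyy = 0
d^2x/dtau^2 = -(Gamma_xxx*(1/8)^2 + 2*Gamma_xxy*(1/8)*(-1/4) + Gamma_xyy*(-1/4)^2) = 1/304
d^2y/dtau^2 = -(Gamma_yxx*(1/8)^2 + 2*Gamma_yxy*(1/8)*(-1/4) + Gamma_yyy*(-1/4)^2) = 1/304

Answer: Gamma_xxx = 0, Gamma_xxy = 1/19, Gamma_xyy = 0, Gamma_yxx = 0, Gamma_yxy = 1/19, Gamma_yyy = 0; accelerations (d^2x/dtau^2, d^2y/dtau^2) = (1/304, 1/304)


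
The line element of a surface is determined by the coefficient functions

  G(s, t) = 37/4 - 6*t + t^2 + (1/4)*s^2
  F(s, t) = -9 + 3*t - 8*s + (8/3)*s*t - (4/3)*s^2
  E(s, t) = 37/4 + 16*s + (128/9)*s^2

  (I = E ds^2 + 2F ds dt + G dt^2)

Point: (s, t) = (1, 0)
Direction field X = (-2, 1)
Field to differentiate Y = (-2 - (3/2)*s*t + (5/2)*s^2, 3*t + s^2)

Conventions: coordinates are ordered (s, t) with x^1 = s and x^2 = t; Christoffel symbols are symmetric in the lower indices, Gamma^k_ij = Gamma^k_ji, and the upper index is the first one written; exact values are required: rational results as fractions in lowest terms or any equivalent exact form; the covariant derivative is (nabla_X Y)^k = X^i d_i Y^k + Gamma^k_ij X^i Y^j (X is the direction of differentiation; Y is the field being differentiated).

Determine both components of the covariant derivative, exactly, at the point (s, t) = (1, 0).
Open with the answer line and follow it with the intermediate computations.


Answer: (nabla_X Y)^s = -68117/5598, (nabla_X Y)^t = -51113/33588

E = 1421/36, F = -55/3, G = 19/2 at the point
E_s = 400/9, E_t = 0, F_s = -32/3, F_t = 17/3, G_s = 1/2, G_t = -6
EG - F^2 = 311/8;  g^inv = (8/311) * [[19/2, 55/3], [55/3, 1421/36]]
first-kind symbols [ij,l] = (1/2)(d_i g_jl + d_j g_il - d_l g_ij): [ss,s] = E_s/2 = 200/9, [ss,t] = F_s - E_t/2 = -32/3, [st,s] = E_t/2 = 0, [st,t] = G_s/2 = 1/4, [tt,s] = F_t - G_s/2 = 65/12, [tt,t] = G_t/2 = -3
Gamma^s_ij = (G*[ij,s] - F*[ij,t])/(EG - F^2), Gamma^t_ij = (E*[ij,t] - F*[ij,s])/(EG - F^2)
Gamma_sss = 1120/2799, Gamma_sst = 110/933, Gamma_stt = -85/933, Gamma_tss = -2944/8397, Gamma_tst = 1421/5598, Gamma_ttt = -1376/2799
X = (-2, 1), Y = (1/2, 1) at the point


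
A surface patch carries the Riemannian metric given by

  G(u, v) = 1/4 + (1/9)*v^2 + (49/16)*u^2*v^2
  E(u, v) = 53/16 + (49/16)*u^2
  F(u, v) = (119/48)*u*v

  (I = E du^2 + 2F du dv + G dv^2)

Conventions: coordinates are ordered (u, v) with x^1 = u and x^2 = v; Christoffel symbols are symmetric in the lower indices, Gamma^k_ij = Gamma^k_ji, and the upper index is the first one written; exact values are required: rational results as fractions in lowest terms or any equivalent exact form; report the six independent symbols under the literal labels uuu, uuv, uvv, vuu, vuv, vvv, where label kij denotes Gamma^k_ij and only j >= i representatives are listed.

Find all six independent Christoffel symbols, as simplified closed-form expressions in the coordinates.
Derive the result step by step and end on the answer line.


E = 53/16 + (49/16)*u^2; F = (119/48)*u*v; G = 1/4 + (1/9)*v^2 + (49/16)*u^2*v^2
Gamma^k_ij = (1/2) g^{kl} (d_i g_jl + d_j g_il - d_l g_ij), with g^inv = (1/(EG-F^2)) [[G, -F], [-F, E]]
first partials: E_u = (49/8)*u, E_v = 0, F_u = (119/48)*v, F_v = (119/48)*u, G_u = (49/8)*u*v^2, G_v = (2/9)*v + (49/8)*u^2*v
D = EG - F^2 = 53/64 + (53/144)*v^2 + (49/64)*u^2 + (833/192)*u^2*v^2 + (2401/256)*u^4*v^2
expanded: Gamma^u_uu = (G E_u - 2F F_u + F E_v)/(2D), Gamma^u_uv = (G E_v - F G_u)/(2D), Gamma^u_vv = (2G F_v - G G_u - F G_v)/(2D), Gamma^v_uu = (2E F_u - E E_v - F E_u)/(2D), Gamma^v_uv = (E G_u - F E_v)/(2D), Gamma^v_vv = (E G_v - 2F F_v + F G_u)/(2D); substitute and cancel common factors

Answer: Gamma_uuu = (21609*u^3*v^2 - 13377*u*v^2 + 1764*u)/(21609*u^4*v^2 + 9996*u^2*v^2 + 1764*u^2 + 848*v^2 + 1908), Gamma_uuv = -17493*u^2*v^3/(21609*u^4*v^2 + 9996*u^2*v^2 + 1764*u^2 + 848*v^2 + 1908), Gamma_uvv = (-21609*u^3*v^4 - 784*u*v^4 - 1764*u*v^2 + 1428*u)/(21609*u^4*v^2 + 9996*u^2*v^2 + 1764*u^2 + 848*v^2 + 1908), Gamma_vuu = 18921*v/(21609*u^4*v^2 + 9996*u^2*v^2 + 1764*u^2 + 848*v^2 + 1908), Gamma_vuv = (21609*u^3*v^2 + 23373*u*v^2)/(21609*u^4*v^2 + 9996*u^2*v^2 + 1764*u^2 + 848*v^2 + 1908), Gamma_vvv = (21609*u^4*v + 17493*u^2*v^3 + 9996*u^2*v + 848*v)/(21609*u^4*v^2 + 9996*u^2*v^2 + 1764*u^2 + 848*v^2 + 1908)


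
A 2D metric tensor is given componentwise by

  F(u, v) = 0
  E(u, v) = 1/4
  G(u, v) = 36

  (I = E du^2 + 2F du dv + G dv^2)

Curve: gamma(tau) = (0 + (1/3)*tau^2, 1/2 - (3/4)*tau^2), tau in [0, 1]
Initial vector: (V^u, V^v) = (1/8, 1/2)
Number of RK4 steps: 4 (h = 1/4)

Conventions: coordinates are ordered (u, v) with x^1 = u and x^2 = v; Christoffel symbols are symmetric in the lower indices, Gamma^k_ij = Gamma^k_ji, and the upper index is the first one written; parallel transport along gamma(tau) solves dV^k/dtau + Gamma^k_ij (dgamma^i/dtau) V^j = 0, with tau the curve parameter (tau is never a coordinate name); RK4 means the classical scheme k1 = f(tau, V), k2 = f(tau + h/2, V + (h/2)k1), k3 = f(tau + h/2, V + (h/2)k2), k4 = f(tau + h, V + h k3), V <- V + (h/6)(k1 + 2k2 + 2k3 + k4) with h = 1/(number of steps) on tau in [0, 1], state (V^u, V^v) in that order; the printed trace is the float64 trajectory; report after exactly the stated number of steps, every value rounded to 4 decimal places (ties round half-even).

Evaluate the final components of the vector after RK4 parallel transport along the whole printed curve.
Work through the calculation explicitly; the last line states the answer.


gamma'(tau) = ((2/3)*tau, -(3/2)*tau); f(tau, V)^k = -Gamma^k_ij(gamma(tau)) gamma'^i(tau) V^j; h = 1/4; intermediate values shown to 6 dp
curve data and Christoffel symbols at the stage parameters:
  tau = 0.000000: gamma = (0.000000, 0.500000), gamma' = (0.000000, 0.000000); Gamma_uuu = 0.000000, Gamma_uuv = 0.000000, Gamma_uvv = 0.000000, Gamma_vuu = 0.000000, Gamma_vuv = 0.000000, Gamma_vvv = 0.000000
  tau = 0.125000: gamma = (0.005208, 0.488281), gamma' = (0.083333, -0.187500); Gamma_uuu = 0.000000, Gamma_uuv = 0.000000, Gamma_uvv = 0.000000, Gamma_vuu = 0.000000, Gamma_vuv = 0.000000, Gamma_vvv = 0.000000
  tau = 0.250000: gamma = (0.020833, 0.453125), gamma' = (0.166667, -0.375000); Gamma_uuu = 0.000000, Gamma_uuv = 0.000000, Gamma_uvv = 0.000000, Gamma_vuu = 0.000000, Gamma_vuv = 0.000000, Gamma_vvv = 0.000000
  tau = 0.375000: gamma = (0.046875, 0.394531), gamma' = (0.250000, -0.562500); Gamma_uuu = 0.000000, Gamma_uuv = 0.000000, Gamma_uvv = 0.000000, Gamma_vuu = 0.000000, Gamma_vuv = 0.000000, Gamma_vvv = 0.000000
  tau = 0.500000: gamma = (0.083333, 0.312500), gamma' = (0.333333, -0.750000); Gamma_uuu = 0.000000, Gamma_uuv = 0.000000, Gamma_uvv = 0.000000, Gamma_vuu = 0.000000, Gamma_vuv = 0.000000, Gamma_vvv = 0.000000
  tau = 0.625000: gamma = (0.130208, 0.207031), gamma' = (0.416667, -0.937500); Gamma_uuu = 0.000000, Gamma_uuv = 0.000000, Gamma_uvv = 0.000000, Gamma_vuu = 0.000000, Gamma_vuv = 0.000000, Gamma_vvv = 0.000000
  tau = 0.750000: gamma = (0.187500, 0.078125), gamma' = (0.500000, -1.125000); Gamma_uuu = 0.000000, Gamma_uuv = 0.000000, Gamma_uvv = 0.000000, Gamma_vuu = 0.000000, Gamma_vuv = 0.000000, Gamma_vvv = 0.000000
  tau = 0.875000: gamma = (0.255208, -0.074219), gamma' = (0.583333, -1.312500); Gamma_uuu = 0.000000, Gamma_uuv = 0.000000, Gamma_uvv = 0.000000, Gamma_vuu = 0.000000, Gamma_vuv = 0.000000, Gamma_vvv = 0.000000
  tau = 1.000000: gamma = (0.333333, -0.250000), gamma' = (0.666667, -1.500000); Gamma_uuu = 0.000000, Gamma_uuv = 0.000000, Gamma_uvv = 0.000000, Gamma_vuu = 0.000000, Gamma_vuv = 0.000000, Gamma_vvv = 0.000000
step 0: V^u = 0.1250, V^v = 0.5000
step 1: k1 = (0.000000, 0.000000), k2 = (0.000000, 0.000000), k3 = (0.000000, 0.000000), k4 = (0.000000, 0.000000); V <- V + (h/6)(k1 + 2k2 + 2k3 + k4): V^u = 0.1250, V^v = 0.5000
step 2: k1 = (0.000000, 0.000000), k2 = (0.000000, 0.000000), k3 = (0.000000, 0.000000), k4 = (0.000000, 0.000000); V <- V + (h/6)(k1 + 2k2 + 2k3 + k4): V^u = 0.1250, V^v = 0.5000
step 3: k1 = (0.000000, 0.000000), k2 = (0.000000, 0.000000), k3 = (0.000000, 0.000000), k4 = (0.000000, 0.000000); V <- V + (h/6)(k1 + 2k2 + 2k3 + k4): V^u = 0.1250, V^v = 0.5000
step 4: k1 = (0.000000, 0.000000), k2 = (0.000000, 0.000000), k3 = (0.000000, 0.000000), k4 = (0.000000, 0.000000); V <- V + (h/6)(k1 + 2k2 + 2k3 + k4): V^u = 0.1250, V^v = 0.5000

Answer: V^u = 0.1250, V^v = 0.5000


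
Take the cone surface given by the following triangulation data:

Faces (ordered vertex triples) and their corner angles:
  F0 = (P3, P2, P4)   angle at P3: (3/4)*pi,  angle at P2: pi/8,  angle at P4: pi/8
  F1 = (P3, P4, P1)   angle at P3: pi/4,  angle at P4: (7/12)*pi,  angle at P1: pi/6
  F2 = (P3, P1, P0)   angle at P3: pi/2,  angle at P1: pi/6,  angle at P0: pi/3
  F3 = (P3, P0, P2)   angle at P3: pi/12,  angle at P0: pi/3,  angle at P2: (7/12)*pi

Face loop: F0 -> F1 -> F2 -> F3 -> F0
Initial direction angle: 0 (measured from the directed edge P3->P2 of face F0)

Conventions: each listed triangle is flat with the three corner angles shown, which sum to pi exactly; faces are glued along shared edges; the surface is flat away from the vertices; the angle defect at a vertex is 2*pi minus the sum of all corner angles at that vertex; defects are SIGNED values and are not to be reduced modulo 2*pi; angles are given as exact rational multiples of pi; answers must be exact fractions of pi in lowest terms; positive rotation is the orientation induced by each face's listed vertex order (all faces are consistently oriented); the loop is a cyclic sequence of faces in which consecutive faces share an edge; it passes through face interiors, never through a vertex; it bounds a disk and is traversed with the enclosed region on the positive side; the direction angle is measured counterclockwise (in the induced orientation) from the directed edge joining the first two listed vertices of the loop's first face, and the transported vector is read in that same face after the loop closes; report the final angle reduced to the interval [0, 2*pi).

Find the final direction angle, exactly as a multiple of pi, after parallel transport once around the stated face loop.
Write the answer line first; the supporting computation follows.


Answer: final direction angle = (5/12)*pi

enclosed vertex P3: corner angles sum to (19/12)*pi, defect = 2*pi - (19/12)*pi = (5/12)*pi
summing the enclosed defects onto the initial angle, mod 2*pi in the induced orientation:
final angle = 0 + (5/12)*pi = (5/12)*pi (mod 2*pi)


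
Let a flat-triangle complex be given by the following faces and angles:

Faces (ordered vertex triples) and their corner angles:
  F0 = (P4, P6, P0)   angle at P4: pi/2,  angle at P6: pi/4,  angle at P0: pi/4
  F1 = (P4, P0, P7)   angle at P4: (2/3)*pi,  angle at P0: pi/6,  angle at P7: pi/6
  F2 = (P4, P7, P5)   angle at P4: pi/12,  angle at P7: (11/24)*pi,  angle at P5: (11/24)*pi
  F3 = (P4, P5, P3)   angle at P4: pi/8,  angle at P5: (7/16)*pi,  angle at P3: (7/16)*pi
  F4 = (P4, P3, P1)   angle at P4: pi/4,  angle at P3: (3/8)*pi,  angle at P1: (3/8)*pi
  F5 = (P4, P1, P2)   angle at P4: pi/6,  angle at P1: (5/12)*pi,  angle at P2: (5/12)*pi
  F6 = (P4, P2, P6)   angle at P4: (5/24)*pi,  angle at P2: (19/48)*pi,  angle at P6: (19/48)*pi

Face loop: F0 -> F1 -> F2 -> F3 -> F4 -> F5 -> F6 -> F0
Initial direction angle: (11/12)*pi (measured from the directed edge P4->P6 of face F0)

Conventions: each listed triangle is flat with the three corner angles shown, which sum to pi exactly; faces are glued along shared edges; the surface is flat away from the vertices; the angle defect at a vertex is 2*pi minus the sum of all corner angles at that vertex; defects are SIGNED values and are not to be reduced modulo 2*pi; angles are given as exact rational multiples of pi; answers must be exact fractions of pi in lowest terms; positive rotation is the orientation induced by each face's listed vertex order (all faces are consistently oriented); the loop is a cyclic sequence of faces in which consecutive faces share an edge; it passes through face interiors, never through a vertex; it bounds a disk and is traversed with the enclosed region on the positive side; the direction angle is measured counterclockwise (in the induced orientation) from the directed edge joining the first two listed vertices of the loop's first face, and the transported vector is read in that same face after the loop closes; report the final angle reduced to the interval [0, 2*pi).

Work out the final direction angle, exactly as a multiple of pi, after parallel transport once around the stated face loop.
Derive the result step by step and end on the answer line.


enclosed vertex P4: corner angles sum to 2*pi, defect = 2*pi - 2*pi = 0
adding the enclosed defects to the starting angle (mod 2*pi, induced orientation) gives the holonomy
final angle = (11/12)*pi + 0 = (11/12)*pi (mod 2*pi)

Answer: final direction angle = (11/12)*pi


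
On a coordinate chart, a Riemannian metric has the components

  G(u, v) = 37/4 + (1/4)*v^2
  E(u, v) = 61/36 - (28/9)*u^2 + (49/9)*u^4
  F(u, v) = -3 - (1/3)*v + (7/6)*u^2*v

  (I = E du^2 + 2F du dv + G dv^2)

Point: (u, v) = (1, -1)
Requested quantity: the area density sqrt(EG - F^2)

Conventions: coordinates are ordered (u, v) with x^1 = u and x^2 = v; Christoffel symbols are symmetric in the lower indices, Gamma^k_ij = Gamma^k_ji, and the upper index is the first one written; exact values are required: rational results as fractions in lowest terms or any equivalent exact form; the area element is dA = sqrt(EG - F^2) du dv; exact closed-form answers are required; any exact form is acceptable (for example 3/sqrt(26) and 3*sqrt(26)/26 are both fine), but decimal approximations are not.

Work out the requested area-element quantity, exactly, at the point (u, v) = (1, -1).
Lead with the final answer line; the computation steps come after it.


Answer: sqrt(EG - F^2) = sqrt(3394)/12

E = 145/36, F = -23/6, G = 19/2; EG - F^2 = 1697/72


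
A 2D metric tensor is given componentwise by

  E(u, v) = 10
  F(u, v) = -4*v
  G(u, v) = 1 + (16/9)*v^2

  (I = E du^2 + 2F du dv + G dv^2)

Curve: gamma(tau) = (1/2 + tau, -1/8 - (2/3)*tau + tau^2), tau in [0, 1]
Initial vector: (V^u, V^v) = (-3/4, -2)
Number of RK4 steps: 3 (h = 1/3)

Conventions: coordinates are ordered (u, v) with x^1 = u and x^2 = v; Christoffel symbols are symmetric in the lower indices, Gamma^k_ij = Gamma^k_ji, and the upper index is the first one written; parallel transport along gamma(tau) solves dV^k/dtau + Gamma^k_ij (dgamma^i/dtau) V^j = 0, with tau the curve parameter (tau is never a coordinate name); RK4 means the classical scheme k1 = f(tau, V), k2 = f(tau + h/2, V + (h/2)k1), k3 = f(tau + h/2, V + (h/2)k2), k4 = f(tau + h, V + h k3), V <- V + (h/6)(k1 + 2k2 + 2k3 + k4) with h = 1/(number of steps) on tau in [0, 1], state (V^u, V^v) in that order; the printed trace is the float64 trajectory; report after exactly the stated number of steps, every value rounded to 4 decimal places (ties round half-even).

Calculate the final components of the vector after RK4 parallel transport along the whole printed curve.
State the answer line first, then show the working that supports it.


Answer: V^u = -1.0163, V^v = -1.9951

gamma'(tau) = (1, -2/3 + 2*tau); f(tau, V)^k = -Gamma^k_ij(gamma(tau)) gamma'^i(tau) V^j; h = 1/3; intermediate values shown to 6 dp
curve data and Christoffel symbols at the stage parameters:
  tau = 0.000000: gamma = (0.500000, -0.125000), gamma' = (1.000000, -0.666667); Gamma_uuu = 0.000000, Gamma_uuv = 0.000000, Gamma_uvv = -0.398892, Gamma_vuu = 0.000000, Gamma_vuv = 0.000000, Gamma_vvv = -0.022161
  tau = 0.166667: gamma = (0.666667, -0.208333), gamma' = (1.000000, -0.333333); Gamma_uuu = 0.000000, Gamma_uuv = 0.000000, Gamma_uvv = -0.396937, Gamma_vuu = 0.000000, Gamma_vuv = 0.000000, Gamma_vvv = -0.036753
  tau = 0.333333: gamma = (0.833333, -0.236111), gamma' = (1.000000, 0.000000); Gamma_uuu = 0.000000, Gamma_uuv = 0.000000, Gamma_uvv = -0.396075, Gamma_vuu = 0.000000, Gamma_vuv = 0.000000, Gamma_vvv = -0.041563
  tau = 0.500000: gamma = (1.000000, -0.208333), gamma' = (1.000000, 0.333333); Gamma_uuu = 0.000000, Gamma_uuv = 0.000000, Gamma_uvv = -0.396937, Gamma_vuu = 0.000000, Gamma_vuv = 0.000000, Gamma_vvv = -0.036753
  tau = 0.666667: gamma = (1.166667, -0.125000), gamma' = (1.000000, 0.666667); Gamma_uuu = 0.000000, Gamma_uuv = 0.000000, Gamma_uvv = -0.398892, Gamma_vuu = 0.000000, Gamma_vuv = 0.000000, Gamma_vvv = -0.022161
  tau = 0.833333: gamma = (1.333333, 0.013889), gamma' = (1.000000, 1.000000); Gamma_uuu = 0.000000, Gamma_uuv = 0.000000, Gamma_uvv = -0.399986, Gamma_vuu = 0.000000, Gamma_vuv = 0.000000, Gamma_vvv = 0.002469
  tau = 1.000000: gamma = (1.500000, 0.208333), gamma' = (1.000000, 1.333333); Gamma_uuu = 0.000000, Gamma_uuv = 0.000000, Gamma_uvv = -0.396937, Gamma_vuu = 0.000000, Gamma_vuv = 0.000000, Gamma_vvv = 0.036753
step 0: V^u = -0.7500, V^v = -2.0000
step 1: k1 = (0.531856, 0.029548), k2 = (0.263973, 0.024442), k3 = (0.264086, 0.024452), k4 = (0.000000, 0.000000); V <- V + (h/6)(k1 + 2k2 + 2k3 + k4): V^u = -0.6618, V^v = -1.9929
step 2: k1 = (0.000000, 0.000000), k2 = (-0.263689, -0.024416), k3 = (-0.264227, -0.024465), k4 = (-0.532143, -0.029564); V <- V + (h/6)(k1 + 2k2 + 2k3 + k4): V^u = -0.7500, V^v = -2.0000
step 3: k1 = (-0.531856, -0.029548), k2 = (-0.801942, 0.004950), k3 = (-0.799642, 0.004936), k4 = (-1.057628, 0.097929); V <- V + (h/6)(k1 + 2k2 + 2k3 + k4): V^u = -1.0163, V^v = -1.9951


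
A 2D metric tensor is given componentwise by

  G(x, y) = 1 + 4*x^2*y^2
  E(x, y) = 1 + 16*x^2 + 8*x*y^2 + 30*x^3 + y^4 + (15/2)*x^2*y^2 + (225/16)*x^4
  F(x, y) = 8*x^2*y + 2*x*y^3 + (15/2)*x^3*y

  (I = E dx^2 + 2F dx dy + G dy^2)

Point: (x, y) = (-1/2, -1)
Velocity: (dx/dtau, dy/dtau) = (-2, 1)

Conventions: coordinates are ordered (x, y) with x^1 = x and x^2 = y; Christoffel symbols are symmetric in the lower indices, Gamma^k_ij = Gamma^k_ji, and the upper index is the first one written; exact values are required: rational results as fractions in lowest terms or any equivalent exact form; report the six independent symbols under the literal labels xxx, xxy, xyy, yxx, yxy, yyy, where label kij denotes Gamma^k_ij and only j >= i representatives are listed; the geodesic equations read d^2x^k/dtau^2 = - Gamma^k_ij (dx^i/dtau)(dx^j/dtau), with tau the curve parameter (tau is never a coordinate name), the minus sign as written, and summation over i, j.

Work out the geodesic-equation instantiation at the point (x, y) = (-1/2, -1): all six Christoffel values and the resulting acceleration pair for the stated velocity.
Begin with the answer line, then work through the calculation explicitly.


Answer: Gamma_xxx = -4/513, Gamma_xxy = 32/513, Gamma_xyy = 16/513, Gamma_yxx = 64/513, Gamma_yxy = -512/513, Gamma_yyy = -256/513; accelerations (d^2x/dtau^2, d^2y/dtau^2) = (128/513, -2048/513)

E = 257/256, F = -1/16, G = 2 at the point
E_x = -1/32, E_y = 1/4, F_x = 3/8, F_y = -31/16, G_x = -4, G_y = -2
EG - F^2 = 513/256;  g^inv = (256/513) * [[2, 1/16], [1/16, 257/256]]
first-kind symbols [ij,l] = (1/2)(d_i g_jl + d_j g_il - d_l g_ij): [xx,x] = E_x/2 = -1/64, [xx,y] = F_x - E_y/2 = 1/4, [xy,x] = E_y/2 = 1/8, [xy,y] = G_x/2 = -2, [yy,x] = F_y - G_x/2 = 1/16, [yy,y] = G_y/2 = -1
Gamma^x_ij = (G*[ij,x] - F*[ij,y])/(EG - F^2), Gamma^y_ij = (E*[ij,y] - F*[ij,x])/(EG - F^2)
Gamma_xxx = -4/513, Gamma_xxy = 32/513, Gamma_xyy = 16/513, Gamma_yxx = 64/513, Gamma_yxy = -512/513, Gamma_yyy = -256/513
d^2x/dtau^2 = -(Gamma_xxx*(-2)^2 + 2*Gamma_xxy*(-2)*(1) + Gamma_xyy*(1)^2) = 128/513
d^2y/dtau^2 = -(Gamma_yxx*(-2)^2 + 2*Gamma_yxy*(-2)*(1) + Gamma_yyy*(1)^2) = -2048/513


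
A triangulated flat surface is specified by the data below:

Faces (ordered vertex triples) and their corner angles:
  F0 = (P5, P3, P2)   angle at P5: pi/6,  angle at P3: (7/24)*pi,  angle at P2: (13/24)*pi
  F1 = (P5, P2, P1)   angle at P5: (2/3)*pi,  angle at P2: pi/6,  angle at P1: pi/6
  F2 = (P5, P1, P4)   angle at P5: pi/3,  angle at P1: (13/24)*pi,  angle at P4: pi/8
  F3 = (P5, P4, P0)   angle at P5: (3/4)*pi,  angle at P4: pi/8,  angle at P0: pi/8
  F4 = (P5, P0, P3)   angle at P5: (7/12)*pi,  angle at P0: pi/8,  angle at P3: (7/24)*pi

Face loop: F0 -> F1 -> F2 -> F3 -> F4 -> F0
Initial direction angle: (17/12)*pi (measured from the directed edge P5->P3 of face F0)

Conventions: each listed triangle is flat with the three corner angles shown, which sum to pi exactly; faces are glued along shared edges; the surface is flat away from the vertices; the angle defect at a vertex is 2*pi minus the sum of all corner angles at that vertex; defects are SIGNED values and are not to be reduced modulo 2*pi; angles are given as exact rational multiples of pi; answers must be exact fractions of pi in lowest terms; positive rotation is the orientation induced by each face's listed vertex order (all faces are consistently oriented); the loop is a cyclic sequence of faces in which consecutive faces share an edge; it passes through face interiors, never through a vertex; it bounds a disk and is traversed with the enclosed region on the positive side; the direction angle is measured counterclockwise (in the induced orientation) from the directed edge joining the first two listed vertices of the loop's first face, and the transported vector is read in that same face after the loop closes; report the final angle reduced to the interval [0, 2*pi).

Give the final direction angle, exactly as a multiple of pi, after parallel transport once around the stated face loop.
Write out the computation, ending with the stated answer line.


enclosed vertex P5: corner angles sum to (5/2)*pi, defect = 2*pi - (5/2)*pi = -pi/2
the rotation equals the total enclosed defect, so the final angle is initial + defects (mod 2*pi)
final angle = (17/12)*pi - pi/2 = (11/12)*pi (mod 2*pi)

Answer: final direction angle = (11/12)*pi


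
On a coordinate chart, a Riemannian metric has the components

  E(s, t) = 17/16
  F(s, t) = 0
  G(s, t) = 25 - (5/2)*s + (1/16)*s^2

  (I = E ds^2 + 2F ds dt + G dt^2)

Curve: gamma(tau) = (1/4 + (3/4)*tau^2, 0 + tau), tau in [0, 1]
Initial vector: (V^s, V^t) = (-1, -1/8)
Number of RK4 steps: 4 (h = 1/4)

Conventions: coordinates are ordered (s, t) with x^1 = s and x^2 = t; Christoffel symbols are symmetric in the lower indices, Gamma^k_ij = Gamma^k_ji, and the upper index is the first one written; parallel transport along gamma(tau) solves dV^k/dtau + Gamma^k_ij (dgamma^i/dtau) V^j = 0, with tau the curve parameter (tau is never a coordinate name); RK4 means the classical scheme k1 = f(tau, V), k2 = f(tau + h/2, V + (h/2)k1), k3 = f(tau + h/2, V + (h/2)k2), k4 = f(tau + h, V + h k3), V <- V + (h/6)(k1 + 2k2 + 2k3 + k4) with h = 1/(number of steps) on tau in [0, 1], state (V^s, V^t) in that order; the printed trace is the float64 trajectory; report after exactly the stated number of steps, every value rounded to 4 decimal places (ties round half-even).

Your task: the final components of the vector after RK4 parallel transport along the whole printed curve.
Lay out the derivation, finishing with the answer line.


gamma'(tau) = ((3/2)*tau, 1); f(tau, V)^k = -Gamma^k_ij(gamma(tau)) gamma'^i(tau) V^j; h = 1/4; intermediate values shown to 6 dp
curve data and Christoffel symbols at the stage parameters:
  tau = 0.000000: gamma = (0.250000, 0.000000), gamma' = (0.000000, 1.000000); Gamma_sss = 0.000000, Gamma_sst = 0.000000, Gamma_stt = 1.161765, Gamma_tss = 0.000000, Gamma_tst = -0.050633, Gamma_ttt = 0.000000
  tau = 0.125000: gamma = (0.261719, 0.125000), gamma' = (0.187500, 1.000000); Gamma_sss = 0.000000, Gamma_sst = 0.000000, Gamma_stt = 1.161075, Gamma_tss = 0.000000, Gamma_tst = -0.050663, Gamma_ttt = 0.000000
  tau = 0.250000: gamma = (0.296875, 0.250000), gamma' = (0.375000, 1.000000); Gamma_sss = 0.000000, Gamma_sst = 0.000000, Gamma_stt = 1.159007, Gamma_tss = 0.000000, Gamma_tst = -0.050753, Gamma_ttt = 0.000000
  tau = 0.375000: gamma = (0.355469, 0.375000), gamma' = (0.562500, 1.000000); Gamma_sss = 0.000000, Gamma_sst = 0.000000, Gamma_stt = 1.155561, Gamma_tss = 0.000000, Gamma_tst = -0.050905, Gamma_ttt = 0.000000
  tau = 0.500000: gamma = (0.437500, 0.500000), gamma' = (0.750000, 1.000000); Gamma_sss = 0.000000, Gamma_sst = 0.000000, Gamma_stt = 1.150735, Gamma_tss = 0.000000, Gamma_tst = -0.051118, Gamma_ttt = 0.000000
  tau = 0.625000: gamma = (0.542969, 0.625000), gamma' = (0.937500, 1.000000); Gamma_sss = 0.000000, Gamma_sst = 0.000000, Gamma_stt = 1.144531, Gamma_tss = 0.000000, Gamma_tst = -0.051395, Gamma_ttt = 0.000000
  tau = 0.750000: gamma = (0.671875, 0.750000), gamma' = (1.125000, 1.000000); Gamma_sss = 0.000000, Gamma_sst = 0.000000, Gamma_stt = 1.136949, Gamma_tss = 0.000000, Gamma_tst = -0.051738, Gamma_ttt = 0.000000
  tau = 0.875000: gamma = (0.824219, 0.875000), gamma' = (1.312500, 1.000000); Gamma_sss = 0.000000, Gamma_sst = 0.000000, Gamma_stt = 1.127987, Gamma_tss = 0.000000, Gamma_tst = -0.052149, Gamma_ttt = 0.000000
  tau = 1.000000: gamma = (1.000000, 1.000000), gamma' = (1.500000, 1.000000); Gamma_sss = 0.000000, Gamma_sst = 0.000000, Gamma_stt = 1.117647, Gamma_tss = 0.000000, Gamma_tst = -0.052632, Gamma_ttt = 0.000000
step 0: V^s = -1.0000, V^t = -0.1250
step 1: k1 = (0.145221, -0.050633), k2 = (0.152483, -0.050991), k3 = (0.152535, -0.050945), k4 = (0.159637, -0.051439); V <- V + (h/6)(k1 + 2k2 + 2k3 + k4): V^s = -0.9619, V^t = -0.1377
step 2: k1 = (0.159651, -0.051440), k2 = (0.166606, -0.052077), k3 = (0.166698, -0.052035), k4 = (0.173481, -0.052819); V <- V + (h/6)(k1 + 2k2 + 2k3 + k4): V^s = -0.9202, V^t = -0.1508
step 3: k1 = (0.173494, -0.052820), k2 = (0.180115, -0.053763), k3 = (0.180250, -0.053726), k4 = (0.186686, -0.054836); V <- V + (h/6)(k1 + 2k2 + 2k3 + k4): V^s = -0.8752, V^t = -0.1642
step 4: k1 = (0.186699, -0.054838), k2 = (0.192960, -0.056132), k3 = (0.193142, -0.056102), k4 = (0.199205, -0.057592); V <- V + (h/6)(k1 + 2k2 + 2k3 + k4): V^s = -0.8269, V^t = -0.1782

Answer: V^s = -0.8269, V^t = -0.1782


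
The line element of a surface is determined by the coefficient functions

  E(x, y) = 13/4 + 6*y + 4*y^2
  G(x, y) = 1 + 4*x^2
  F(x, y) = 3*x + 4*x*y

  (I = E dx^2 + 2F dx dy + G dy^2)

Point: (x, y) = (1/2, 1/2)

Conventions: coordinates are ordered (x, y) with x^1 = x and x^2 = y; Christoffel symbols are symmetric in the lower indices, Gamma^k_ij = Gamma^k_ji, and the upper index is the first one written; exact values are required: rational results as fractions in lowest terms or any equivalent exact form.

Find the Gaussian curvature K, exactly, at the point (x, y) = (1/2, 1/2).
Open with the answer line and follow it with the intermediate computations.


Answer: K = -64/1089

E = 29/4, F = 5/2, G = 2, EG - F^2 = 33/4 at the point
E_x = 0, E_y = 10, F_x = 5, F_y = 2, G_x = 4, G_y = 0
E_yy = 8, F_xy = 4, G_xx = 8
Using the Brioschi determinant formula for K from the metric derivatives:
M1 = [[-E_yy/2 + F_xy - G_xx/2, E_x/2, F_x - E_y/2], [F_y - G_x/2, E, F], [G_y/2, F, G]] = [[-4, 0, 0], [0, 29/4, 5/2], [0, 5/2, 2]]; det M1 = -33
M2 = [[0, E_y/2, G_x/2], [E_y/2, E, F], [G_x/2, F, G]] = [[0, 5, 2], [5, 29/4, 5/2], [2, 5/2, 2]]; det M2 = -29
det M1 - det M2 = -4; K = -4 / (33/4)^2 = -64/1089


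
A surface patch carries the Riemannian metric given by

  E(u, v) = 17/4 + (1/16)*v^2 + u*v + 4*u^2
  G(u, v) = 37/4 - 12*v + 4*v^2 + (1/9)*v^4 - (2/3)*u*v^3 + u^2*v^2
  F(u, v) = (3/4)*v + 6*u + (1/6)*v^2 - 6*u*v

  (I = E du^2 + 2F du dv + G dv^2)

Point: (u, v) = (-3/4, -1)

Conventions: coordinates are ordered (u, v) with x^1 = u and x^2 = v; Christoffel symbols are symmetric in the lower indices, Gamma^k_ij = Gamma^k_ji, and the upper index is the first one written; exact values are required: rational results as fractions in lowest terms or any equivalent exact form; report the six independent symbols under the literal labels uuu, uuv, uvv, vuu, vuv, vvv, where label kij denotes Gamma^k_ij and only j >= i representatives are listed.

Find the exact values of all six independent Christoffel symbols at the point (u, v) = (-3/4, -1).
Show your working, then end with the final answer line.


E = 117/16, F = -115/12, G = 3661/144 at the point
E_u = -7, E_v = -7/8, F_u = 12, F_v = 59/12, G_u = -5/6, G_v = -1445/72
EG - F^2 = 216737/2304;  g^inv = (2304/216737) * [[3661/144, 115/12], [115/12, 117/16]]
first-kind symbols [ij,l] = (1/2)(d_i g_jl + d_j g_il - d_l g_ij): [uu,u] = E_u/2 = -7/2, [uu,v] = F_u - E_v/2 = 199/16, [uv,u] = E_v/2 = -7/16, [uv,v] = G_u/2 = -5/12, [vv,u] = F_v - G_u/2 = 16/3, [vv,v] = G_v/2 = -1445/144
Gamma^u_ij = (G*[ij,u] - F*[ij,v])/(EG - F^2), Gamma^v_ij = (E*[ij,v] - F*[ij,u])/(EG - F^2)

Answer: Gamma_uuu = 69604/216737, Gamma_uuv = -34827/216737, Gamma_uvv = 272516/650211, Gamma_vuu = 132267/216737, Gamma_vuv = -16680/216737, Gamma_vvv = -51305/216737


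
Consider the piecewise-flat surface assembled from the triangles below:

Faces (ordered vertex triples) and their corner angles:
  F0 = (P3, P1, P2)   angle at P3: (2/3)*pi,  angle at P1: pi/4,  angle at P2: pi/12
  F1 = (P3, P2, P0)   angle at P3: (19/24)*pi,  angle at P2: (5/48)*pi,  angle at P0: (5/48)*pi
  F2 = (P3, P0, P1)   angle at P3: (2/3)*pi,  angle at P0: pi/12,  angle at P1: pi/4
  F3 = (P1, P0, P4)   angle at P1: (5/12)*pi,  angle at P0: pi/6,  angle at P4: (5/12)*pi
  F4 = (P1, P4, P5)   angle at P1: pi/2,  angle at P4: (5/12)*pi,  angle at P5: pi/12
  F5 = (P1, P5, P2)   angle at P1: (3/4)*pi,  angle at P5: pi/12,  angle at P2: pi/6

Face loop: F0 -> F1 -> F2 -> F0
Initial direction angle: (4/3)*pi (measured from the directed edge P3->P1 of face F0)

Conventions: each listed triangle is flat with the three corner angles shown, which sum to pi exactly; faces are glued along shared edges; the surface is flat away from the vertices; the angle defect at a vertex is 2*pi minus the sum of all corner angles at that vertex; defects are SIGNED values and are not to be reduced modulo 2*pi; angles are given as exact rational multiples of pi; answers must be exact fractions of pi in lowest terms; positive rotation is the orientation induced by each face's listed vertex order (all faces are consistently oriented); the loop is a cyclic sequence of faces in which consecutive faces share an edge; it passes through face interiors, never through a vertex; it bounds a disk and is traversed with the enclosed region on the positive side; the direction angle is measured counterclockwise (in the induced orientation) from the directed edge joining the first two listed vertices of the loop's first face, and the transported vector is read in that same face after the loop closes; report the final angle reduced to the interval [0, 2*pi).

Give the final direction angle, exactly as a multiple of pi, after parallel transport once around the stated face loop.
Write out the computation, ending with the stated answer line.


enclosed vertex P3: corner angles sum to (17/8)*pi, defect = 2*pi - (17/8)*pi = -pi/8
adding the enclosed defects to the starting angle (mod 2*pi, induced orientation) gives the holonomy
final angle = (4/3)*pi - pi/8 = (29/24)*pi (mod 2*pi)

Answer: final direction angle = (29/24)*pi


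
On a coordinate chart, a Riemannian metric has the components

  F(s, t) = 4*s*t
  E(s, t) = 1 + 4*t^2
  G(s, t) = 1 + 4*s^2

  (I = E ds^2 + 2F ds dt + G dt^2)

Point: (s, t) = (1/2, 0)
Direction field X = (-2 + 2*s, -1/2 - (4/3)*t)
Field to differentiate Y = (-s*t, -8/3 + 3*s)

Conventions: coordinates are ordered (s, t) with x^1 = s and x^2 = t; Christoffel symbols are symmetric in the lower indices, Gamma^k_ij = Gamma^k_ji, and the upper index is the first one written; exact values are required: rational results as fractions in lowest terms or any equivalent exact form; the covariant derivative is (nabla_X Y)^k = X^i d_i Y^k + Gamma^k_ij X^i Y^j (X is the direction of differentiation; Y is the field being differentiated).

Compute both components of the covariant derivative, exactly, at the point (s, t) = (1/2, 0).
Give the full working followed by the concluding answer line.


E = 1, F = 0, G = 2 at the point
E_s = 0, E_t = 0, F_s = 0, F_t = 2, G_s = 4, G_t = 0
EG - F^2 = 2;  g^inv = (1/2) * [[2, 0], [0, 1]]
first-kind symbols [ij,l] = (1/2)(d_i g_jl + d_j g_il - d_l g_ij): [ss,s] = E_s/2 = 0, [ss,t] = F_s - E_t/2 = 0, [st,s] = E_t/2 = 0, [st,t] = G_s/2 = 2, [tt,s] = F_t - G_s/2 = 0, [tt,t] = G_t/2 = 0
Gamma^s_ij = (G*[ij,s] - F*[ij,t])/(EG - F^2), Gamma^t_ij = (E*[ij,t] - F*[ij,s])/(EG - F^2)
Gamma_sss = 0, Gamma_sst = 0, Gamma_stt = 0, Gamma_tss = 0, Gamma_tst = 1, Gamma_ttt = 0
X = (-1, -1/2), Y = (0, -7/6) at the point

Answer: (nabla_X Y)^s = 1/4, (nabla_X Y)^t = -11/6


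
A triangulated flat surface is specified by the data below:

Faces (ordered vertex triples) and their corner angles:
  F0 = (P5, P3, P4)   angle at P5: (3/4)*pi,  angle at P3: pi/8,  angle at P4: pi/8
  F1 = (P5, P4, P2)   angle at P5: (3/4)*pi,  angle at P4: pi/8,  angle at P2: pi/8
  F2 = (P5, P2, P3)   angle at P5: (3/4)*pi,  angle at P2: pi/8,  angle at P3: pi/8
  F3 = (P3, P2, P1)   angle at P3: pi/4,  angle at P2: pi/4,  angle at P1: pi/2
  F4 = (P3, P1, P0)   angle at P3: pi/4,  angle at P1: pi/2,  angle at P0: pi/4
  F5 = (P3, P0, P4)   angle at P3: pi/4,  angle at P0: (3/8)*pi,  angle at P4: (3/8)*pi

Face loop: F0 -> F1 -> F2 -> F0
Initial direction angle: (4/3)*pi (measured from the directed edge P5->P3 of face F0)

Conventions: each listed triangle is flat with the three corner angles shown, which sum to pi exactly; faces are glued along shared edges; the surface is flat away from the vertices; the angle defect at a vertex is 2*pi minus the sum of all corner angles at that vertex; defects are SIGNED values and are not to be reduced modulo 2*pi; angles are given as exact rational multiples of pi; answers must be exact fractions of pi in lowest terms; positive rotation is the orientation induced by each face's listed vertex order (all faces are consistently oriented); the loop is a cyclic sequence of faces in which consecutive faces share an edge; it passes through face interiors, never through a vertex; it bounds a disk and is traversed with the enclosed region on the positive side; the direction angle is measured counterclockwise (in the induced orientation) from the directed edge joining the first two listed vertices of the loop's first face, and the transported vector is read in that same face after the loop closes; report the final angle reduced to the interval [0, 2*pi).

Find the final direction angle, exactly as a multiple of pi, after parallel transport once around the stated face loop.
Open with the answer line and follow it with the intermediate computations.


Answer: final direction angle = (13/12)*pi

enclosed vertex P5: corner angles sum to (9/4)*pi, defect = 2*pi - (9/4)*pi = -pi/4
holonomy = initial angle + sum of enclosed defects (mod 2*pi), positive in the induced orientation
final angle = (4/3)*pi - pi/4 = (13/12)*pi (mod 2*pi)


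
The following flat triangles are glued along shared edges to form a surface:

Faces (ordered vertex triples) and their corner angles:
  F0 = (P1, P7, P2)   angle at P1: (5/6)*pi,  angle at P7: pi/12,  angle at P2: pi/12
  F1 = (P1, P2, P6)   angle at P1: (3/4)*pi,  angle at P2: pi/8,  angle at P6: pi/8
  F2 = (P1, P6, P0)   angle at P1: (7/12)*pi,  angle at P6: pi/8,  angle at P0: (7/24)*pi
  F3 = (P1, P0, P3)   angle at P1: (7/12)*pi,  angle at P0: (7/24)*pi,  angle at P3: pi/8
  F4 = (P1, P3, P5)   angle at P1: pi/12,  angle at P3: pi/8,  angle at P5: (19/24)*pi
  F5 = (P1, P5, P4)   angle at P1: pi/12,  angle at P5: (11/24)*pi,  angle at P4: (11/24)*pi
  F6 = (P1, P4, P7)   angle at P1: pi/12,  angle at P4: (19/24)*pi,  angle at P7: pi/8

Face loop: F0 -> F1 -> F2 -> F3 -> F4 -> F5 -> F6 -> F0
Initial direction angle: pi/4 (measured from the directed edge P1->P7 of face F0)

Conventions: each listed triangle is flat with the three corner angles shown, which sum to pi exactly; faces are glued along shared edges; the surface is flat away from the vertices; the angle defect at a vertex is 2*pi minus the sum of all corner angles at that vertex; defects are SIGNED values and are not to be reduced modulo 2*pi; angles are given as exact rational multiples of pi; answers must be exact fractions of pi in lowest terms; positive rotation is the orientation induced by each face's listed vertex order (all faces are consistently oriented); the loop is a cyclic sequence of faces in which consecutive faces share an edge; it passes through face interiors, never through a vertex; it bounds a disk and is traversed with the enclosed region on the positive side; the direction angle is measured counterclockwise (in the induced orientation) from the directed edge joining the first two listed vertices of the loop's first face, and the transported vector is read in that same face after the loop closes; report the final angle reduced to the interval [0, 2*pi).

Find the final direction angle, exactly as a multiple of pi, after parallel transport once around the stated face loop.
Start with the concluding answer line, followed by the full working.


Answer: final direction angle = (5/4)*pi

enclosed vertex P1: corner angles sum to 3*pi, defect = 2*pi - 3*pi = -pi
transport around the loop rotates by the sum of enclosed defects; add to the initial angle mod 2*pi
final angle = pi/4 - pi = (5/4)*pi (mod 2*pi)


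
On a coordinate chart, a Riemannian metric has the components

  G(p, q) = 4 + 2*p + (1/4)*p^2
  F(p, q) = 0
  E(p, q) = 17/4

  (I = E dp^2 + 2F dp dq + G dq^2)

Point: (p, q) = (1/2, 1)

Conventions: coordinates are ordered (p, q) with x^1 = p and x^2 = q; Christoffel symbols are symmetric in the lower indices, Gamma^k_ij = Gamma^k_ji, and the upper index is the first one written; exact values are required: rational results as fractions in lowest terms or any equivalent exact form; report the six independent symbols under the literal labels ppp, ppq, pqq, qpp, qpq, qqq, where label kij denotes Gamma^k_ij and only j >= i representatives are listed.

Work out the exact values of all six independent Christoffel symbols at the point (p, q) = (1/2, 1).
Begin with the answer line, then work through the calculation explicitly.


Answer: Gamma_ppp = 0, Gamma_ppq = 0, Gamma_pqq = -9/34, Gamma_qpp = 0, Gamma_qpq = 2/9, Gamma_qqq = 0

E = 17/4, F = 0, G = 81/16 at the point
E_p = 0, E_q = 0, F_p = 0, F_q = 0, G_p = 9/4, G_q = 0
EG - F^2 = 1377/64;  g^inv = (64/1377) * [[81/16, 0], [0, 17/4]]
first-kind symbols [ij,l] = (1/2)(d_i g_jl + d_j g_il - d_l g_ij): [pp,p] = E_p/2 = 0, [pp,q] = F_p - E_q/2 = 0, [pq,p] = E_q/2 = 0, [pq,q] = G_p/2 = 9/8, [qq,p] = F_q - G_p/2 = -9/8, [qq,q] = G_q/2 = 0
Gamma^p_ij = (G*[ij,p] - F*[ij,q])/(EG - F^2), Gamma^q_ij = (E*[ij,q] - F*[ij,p])/(EG - F^2)


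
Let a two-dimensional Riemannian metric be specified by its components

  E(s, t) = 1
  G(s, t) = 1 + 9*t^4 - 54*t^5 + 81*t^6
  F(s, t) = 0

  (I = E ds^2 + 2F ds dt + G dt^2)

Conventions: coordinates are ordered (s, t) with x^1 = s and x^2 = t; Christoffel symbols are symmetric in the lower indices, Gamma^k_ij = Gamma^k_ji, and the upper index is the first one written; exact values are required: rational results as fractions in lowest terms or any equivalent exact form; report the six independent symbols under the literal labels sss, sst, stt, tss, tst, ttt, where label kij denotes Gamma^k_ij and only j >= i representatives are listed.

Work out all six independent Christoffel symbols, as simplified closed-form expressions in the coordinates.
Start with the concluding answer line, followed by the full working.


Answer: Gamma_sss = 0, Gamma_sst = 0, Gamma_stt = 0, Gamma_tss = 0, Gamma_tst = 0, Gamma_ttt = (243*t^5 - 135*t^4 + 18*t^3)/(81*t^6 - 54*t^5 + 9*t^4 + 1)

E = 1; F = 0; G = 1 + 9*t^4 - 54*t^5 + 81*t^6
Gamma^k_ij = (1/2) g^{kl} (d_i g_jl + d_j g_il - d_l g_ij), with g^inv = (1/(EG-F^2)) [[G, -F], [-F, E]]
first partials: E_s = 0, E_t = 0, F_s = 0, F_t = 0, G_s = 0, G_t = 36*t^3 - 270*t^4 + 486*t^5
D = EG - F^2 = 1 + 9*t^4 - 54*t^5 + 81*t^6
expanded: Gamma^s_ss = (G E_s - 2F F_s + F E_t)/(2D), Gamma^s_st = (G E_t - F G_s)/(2D), Gamma^s_tt = (2G F_t - G G_s - F G_t)/(2D), Gamma^t_ss = (2E F_s - E E_t - F E_s)/(2D), Gamma^t_st = (E G_s - F E_t)/(2D), Gamma^t_tt = (E G_t - 2F F_t + F G_s)/(2D); substitute and cancel common factors
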